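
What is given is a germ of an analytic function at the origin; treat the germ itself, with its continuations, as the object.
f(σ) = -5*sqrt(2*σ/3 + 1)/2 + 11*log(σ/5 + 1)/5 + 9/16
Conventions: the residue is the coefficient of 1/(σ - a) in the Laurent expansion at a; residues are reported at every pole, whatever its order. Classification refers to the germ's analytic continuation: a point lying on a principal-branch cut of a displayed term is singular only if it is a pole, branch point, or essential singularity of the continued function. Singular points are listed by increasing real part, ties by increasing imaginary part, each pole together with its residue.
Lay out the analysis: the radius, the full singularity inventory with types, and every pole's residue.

Branch term (11/5)*log(1 - σ/(-5)): its argument vanishes at σ = -5, a logarithmic branch point, modulus 5.
Branch term (-5/2)*sqrt(1 - σ/(-3/2)): its argument vanishes at σ = -3/2, a square-root branch point, modulus 3/2.
The radius of convergence is the smallest modulus among the singular points: 3/2.
List the singular points by increasing real part (a conjugate pair: the negative imaginary part first).

Radius of convergence at 0: 3/2.
At -5: a logarithmic branch point.
At -3/2: an algebraic (square-root) branch point.


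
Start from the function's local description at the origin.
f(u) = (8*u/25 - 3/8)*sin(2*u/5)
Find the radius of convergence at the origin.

The factor sin(2*u/5) is entire and contributes no finite singular point.
The polynomial part has no poles.
No finite singular points: the Taylor series at 0 converges everywhere.

The radius of convergence is infinite.


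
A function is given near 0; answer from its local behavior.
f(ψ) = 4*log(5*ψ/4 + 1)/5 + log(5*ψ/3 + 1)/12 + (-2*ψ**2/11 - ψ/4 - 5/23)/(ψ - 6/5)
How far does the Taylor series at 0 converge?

Denominator factor (ψ - 6/5): pole of order 1 at 6/5, modulus 6/5.
Branch term (1/12)*log(1 - ψ/(-3/5)): its argument vanishes at ψ = -3/5, a logarithmic branch point, modulus 3/5.
Branch term (4/5)*log(1 - ψ/(-4/5)): its argument vanishes at ψ = -4/5, a logarithmic branch point, modulus 4/5.
The radius of convergence is the smallest modulus among the singular points: 3/5.

The radius of convergence is 3/5.


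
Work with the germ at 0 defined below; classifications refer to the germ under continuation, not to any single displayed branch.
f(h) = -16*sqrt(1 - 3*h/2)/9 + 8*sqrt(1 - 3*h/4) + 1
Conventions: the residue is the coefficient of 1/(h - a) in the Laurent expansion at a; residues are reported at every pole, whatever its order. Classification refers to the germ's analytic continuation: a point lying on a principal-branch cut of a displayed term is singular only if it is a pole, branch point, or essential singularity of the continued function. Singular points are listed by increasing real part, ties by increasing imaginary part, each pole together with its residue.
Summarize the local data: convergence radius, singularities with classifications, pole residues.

Radius of convergence at 0: 2/3.
At 2/3: an algebraic (square-root) branch point.
At 4/3: an algebraic (square-root) branch point.

Branch term (8)*sqrt(1 - h/(4/3)): its argument vanishes at h = 4/3, a square-root branch point, modulus 4/3.
Branch term (-16/9)*sqrt(1 - h/(2/3)): its argument vanishes at h = 2/3, a square-root branch point, modulus 2/3.
The radius of convergence is the smallest modulus among the singular points: 2/3.
List the singular points by increasing real part (a conjugate pair: the negative imaginary part first).


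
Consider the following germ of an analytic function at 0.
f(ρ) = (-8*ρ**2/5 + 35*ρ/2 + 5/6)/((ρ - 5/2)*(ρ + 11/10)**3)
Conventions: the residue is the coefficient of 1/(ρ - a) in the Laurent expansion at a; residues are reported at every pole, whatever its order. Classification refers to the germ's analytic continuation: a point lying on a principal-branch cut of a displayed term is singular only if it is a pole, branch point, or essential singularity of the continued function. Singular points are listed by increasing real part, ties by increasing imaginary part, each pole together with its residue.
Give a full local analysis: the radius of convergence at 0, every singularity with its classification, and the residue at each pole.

Radius of convergence at 0: 11/10.
At -11/10: a pole of order 3; residue -51875/69984.
At 5/2: a pole of order 1; residue 51875/69984.

Denominator factor (ρ + 11/10)^3: pole of order 3 at -11/10, modulus 11/10.
Denominator factor (ρ - 5/2): pole of order 1 at 5/2, modulus 5/2.
The radius of convergence is the smallest modulus among the singular points: 11/10.
At the order-3 pole -11/10 set g(ρ) = (ρ - (-11/10))^3*f(ρ) = (-8*ρ**2/5 + 35*ρ/2 + 5/6)/(ρ - 5/2).
Order-3 pole: residue = g''(a)/2; g''(-11/10) = -51875/34992, so the residue is -51875/69984.
At the order-1 pole 5/2 set g(ρ) = (ρ - (5/2))*f(ρ) = (-8*ρ**2/5 + 35*ρ/2 + 5/6)/(ρ + 11/10)**3.
Simple pole: residue = g(a) at a = 5/2, which is 51875/69984.
List the singular points by increasing real part (a conjugate pair: the negative imaginary part first).


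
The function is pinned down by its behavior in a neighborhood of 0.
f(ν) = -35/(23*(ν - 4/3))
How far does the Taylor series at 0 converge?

The radius of convergence is 4/3.

Denominator factor (ν - 4/3): pole of order 1 at 4/3, modulus 4/3.
The radius of convergence is the smallest modulus among the singular points: 4/3.


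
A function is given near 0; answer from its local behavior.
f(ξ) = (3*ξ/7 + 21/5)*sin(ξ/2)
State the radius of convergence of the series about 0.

The factor sin(ξ/2) is entire and contributes no finite singular point.
The polynomial part has no poles.
No finite singular points: the Taylor series at 0 converges everywhere.

The radius of convergence is infinite.


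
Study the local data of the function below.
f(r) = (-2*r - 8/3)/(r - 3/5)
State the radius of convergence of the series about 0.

The radius of convergence is 3/5.

Denominator factor (r - 3/5): pole of order 1 at 3/5, modulus 3/5.
The radius of convergence is the smallest modulus among the singular points: 3/5.


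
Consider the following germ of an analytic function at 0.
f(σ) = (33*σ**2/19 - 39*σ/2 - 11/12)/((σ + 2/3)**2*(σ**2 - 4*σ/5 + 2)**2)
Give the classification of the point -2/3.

The point is a pole of order 2.

The denominator factor σ + 2/3 vanishes at -2/3 and appears to the power 2; the numerator there equals 977/76, nonzero, and no other factor vanishes.
Hence a pole whose order is the multiplicity, 2.


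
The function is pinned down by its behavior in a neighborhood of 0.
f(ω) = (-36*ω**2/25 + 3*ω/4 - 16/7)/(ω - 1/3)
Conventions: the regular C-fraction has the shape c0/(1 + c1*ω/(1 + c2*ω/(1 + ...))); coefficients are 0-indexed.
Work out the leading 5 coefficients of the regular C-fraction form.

Taylor coefficients (expand at 0): a_0 = 48/7, a_1 = 513/28, a_2 = 41499/700, a_3 = 124497/700, a_4 = 373491/700.
c0 = a_0 = 48/7. Peel one level at a time: if S = 1 + c*ω/S' with S'(0) = 1, then c is the ω-coefficient of S and S' = c*ω/(S - 1).
S_1 = c0/f = 1 + (-171/64)*ω + (-154287/102400)*ω^2 + ...; c1 = -171/64.
S_2 = c1*ω/(S_1 - 1) = 1 + (-17143/30400)*ω + (172144/225625)*ω^2 + ...; c2 = -17143/30400.
S_3 = c2*ω/(S_2 - 1) = 1 + (1573888/1163275)*ω + (226639872/149940025)*ω^2 + ...; c3 = 1573888/1163275.
S_4 = c3*ω/(S_3 - 1) = 1 + (-2736/2449)*ω + ...; c4 = -2736/2449.

The regular C-fraction coefficients are [48/7, -171/64, -17143/30400, 1573888/1163275, -2736/2449].


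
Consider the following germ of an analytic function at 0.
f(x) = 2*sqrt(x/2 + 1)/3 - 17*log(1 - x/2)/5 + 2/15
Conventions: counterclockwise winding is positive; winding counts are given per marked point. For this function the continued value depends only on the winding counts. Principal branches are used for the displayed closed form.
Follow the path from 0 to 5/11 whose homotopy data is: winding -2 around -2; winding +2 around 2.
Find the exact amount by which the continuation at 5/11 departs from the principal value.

The rational part is single-valued and drops out of the difference; each branch term changes only by its own monodromy.
(2/3)*sqrt(1 - x/(-2)): winding -2 is even, the square root returns to the same sheet, contribution 0.
(-17/5)*log(1 - x/(2)): each positive loop around 2 adds 2*pi*i to the log, so winding +2 contributes (-17/5)*(2)*2*pi*i = -(68/5)*pi*i.
Summing the contributions at x = 5/11 gives -(68/5)*pi*i.

Continued minus principal equals -(68/5)*pi*i.


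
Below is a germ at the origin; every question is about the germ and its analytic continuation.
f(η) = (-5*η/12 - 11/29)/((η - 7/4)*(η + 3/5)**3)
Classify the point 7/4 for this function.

The point is a pole of order 1.

The denominator factor η - 7/4 vanishes at 7/4 and appears to the power 1; the numerator there equals -1543/1392, nonzero, and no other factor vanishes.
Hence a pole whose order is the multiplicity, 1.


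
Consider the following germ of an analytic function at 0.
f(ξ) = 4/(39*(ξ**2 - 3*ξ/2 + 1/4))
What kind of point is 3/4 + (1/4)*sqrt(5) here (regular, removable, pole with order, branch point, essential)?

The point is a pole of order 1.

The denominator factor ξ**2 - 3*ξ/2 + 1/4 vanishes at 3/4 + (1/4)*sqrt(5) and appears to the power 1; the numerator there equals 4/39, nonzero, and no other factor vanishes.
Hence a pole whose order is the multiplicity, 1.


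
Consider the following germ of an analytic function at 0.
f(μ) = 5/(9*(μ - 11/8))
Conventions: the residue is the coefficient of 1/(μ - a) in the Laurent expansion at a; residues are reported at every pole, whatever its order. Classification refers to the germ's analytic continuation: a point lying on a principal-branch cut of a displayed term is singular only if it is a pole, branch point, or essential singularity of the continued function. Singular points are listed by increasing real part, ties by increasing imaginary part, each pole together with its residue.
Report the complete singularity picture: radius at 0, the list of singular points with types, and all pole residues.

Radius of convergence at 0: 11/8.
At 11/8: a pole of order 1; residue 5/9.

Denominator factor (μ - 11/8): pole of order 1 at 11/8, modulus 11/8.
The radius of convergence is the smallest modulus among the singular points: 11/8.
At the order-1 pole 11/8 set g(μ) = (μ - (11/8))*f(μ) = 5/9.
Simple pole: residue = g(a) at a = 11/8, which is 5/9.


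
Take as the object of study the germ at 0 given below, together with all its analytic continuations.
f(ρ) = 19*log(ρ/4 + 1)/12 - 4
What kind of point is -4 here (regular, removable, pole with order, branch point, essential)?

The term (19/12)*log(1 - ρ/(-4)) has argument 1 - -4/(-4) = 0 at -4: a logarithmic (infinitely-sheeted) branch point; the remaining terms are analytic or single-valued there.

The point is a logarithmic branch point.


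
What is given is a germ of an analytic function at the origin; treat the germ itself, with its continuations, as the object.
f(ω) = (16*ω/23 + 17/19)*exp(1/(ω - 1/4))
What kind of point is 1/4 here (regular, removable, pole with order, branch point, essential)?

The exponent 1/(ω - (1/4)) has a pole at 1/4, so exp(1/(ω - (1/4))) takes every nonzero value near it: an essential singularity (not a pole of any order).

The point is an essential singularity.


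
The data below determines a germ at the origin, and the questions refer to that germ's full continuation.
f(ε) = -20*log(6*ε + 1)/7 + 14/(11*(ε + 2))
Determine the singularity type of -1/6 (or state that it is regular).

The term (-20/7)*log(1 - ε/(-1/6)) has argument 1 - -1/6/(-1/6) = 0 at -1/6: a logarithmic (infinitely-sheeted) branch point; the remaining terms are analytic or single-valued there.

The point is a logarithmic branch point.


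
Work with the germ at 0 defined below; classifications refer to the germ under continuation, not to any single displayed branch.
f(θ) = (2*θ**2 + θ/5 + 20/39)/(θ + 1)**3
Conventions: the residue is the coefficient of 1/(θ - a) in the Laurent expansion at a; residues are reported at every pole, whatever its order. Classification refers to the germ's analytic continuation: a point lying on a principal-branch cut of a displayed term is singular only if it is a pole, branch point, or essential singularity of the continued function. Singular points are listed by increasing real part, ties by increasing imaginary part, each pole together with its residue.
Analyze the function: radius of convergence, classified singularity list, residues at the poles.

Radius of convergence at 0: 1.
At -1: a pole of order 3; residue 2.

Denominator factor (θ + 1)^3: pole of order 3 at -1, modulus 1.
The radius of convergence is the smallest modulus among the singular points: 1.
At the order-3 pole -1 set g(θ) = (θ - (-1))^3*f(θ) = 2*θ**2 + θ/5 + 20/39.
Order-3 pole: residue = g''(a)/2; g''(-1) = 4, so the residue is 2.


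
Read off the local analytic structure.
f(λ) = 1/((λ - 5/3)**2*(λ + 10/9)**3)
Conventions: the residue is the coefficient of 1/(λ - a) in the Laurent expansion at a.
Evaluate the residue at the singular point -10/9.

The residue is 19683/390625.

At the order-3 pole -10/9 set g(λ) = (λ - (-10/9))^3*f(λ) = (λ - 5/3)**(-2).
Order-3 pole: residue = g''(a)/2; g''(-10/9) = 39366/390625, so the residue is 19683/390625.


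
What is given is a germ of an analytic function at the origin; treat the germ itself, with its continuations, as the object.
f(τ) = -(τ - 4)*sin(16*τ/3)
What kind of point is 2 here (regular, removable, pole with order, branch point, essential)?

There is no denominator, hence no pole anywhere.
The factor -sin(16*τ/3) is entire.
So the germ continues analytically to 2.

The point is a regular point.


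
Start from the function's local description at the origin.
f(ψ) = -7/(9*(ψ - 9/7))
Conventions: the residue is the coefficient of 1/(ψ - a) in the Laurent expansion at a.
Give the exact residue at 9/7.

At the order-1 pole 9/7 set g(ψ) = (ψ - (9/7))*f(ψ) = -7/9.
Simple pole: residue = g(a) at a = 9/7, which is -7/9.

The residue is -7/9.


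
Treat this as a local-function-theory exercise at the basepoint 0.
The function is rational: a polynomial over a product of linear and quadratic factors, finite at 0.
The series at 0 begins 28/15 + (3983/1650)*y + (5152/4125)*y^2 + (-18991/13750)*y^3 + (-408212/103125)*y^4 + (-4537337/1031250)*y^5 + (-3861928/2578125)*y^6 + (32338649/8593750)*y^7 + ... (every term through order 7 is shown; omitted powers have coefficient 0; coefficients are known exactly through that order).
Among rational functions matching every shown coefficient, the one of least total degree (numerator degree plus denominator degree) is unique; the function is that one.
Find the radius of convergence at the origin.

No rational of total degree below 3 reproduces all 8 coefficients; solving the [1/2] Pade equations on them gives f(y) = (4/3 - 9*y/22)/(y**2 - 8*y/7 + 5/7), whose expansion matches every shown term.
Denominator factor (y**2 - 8*y/7 + 5/7): discriminant -76/49, complex-conjugate roots (4/7) + ((1/7)*sqrt(19))*i and (4/7) - ((1/7)*sqrt(19))*i; poles of order 1, moduli (1/7)*sqrt(35) and (1/7)*sqrt(35).
The radius of convergence is the smallest modulus among the singular points: (1/7)*sqrt(35).

The radius of convergence is (1/7)*sqrt(35).


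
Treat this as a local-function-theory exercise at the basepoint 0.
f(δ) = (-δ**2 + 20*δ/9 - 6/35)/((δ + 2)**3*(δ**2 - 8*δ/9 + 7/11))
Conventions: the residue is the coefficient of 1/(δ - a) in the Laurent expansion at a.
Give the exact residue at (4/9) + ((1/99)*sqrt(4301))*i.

The residue is (-112368861/17923351250) - ((486306513/500573595625)*sqrt(4301))*i.

The factor δ**2 - 8*δ/9 + 7/11 splits as (δ - a)(δ - a') with a = (4/9) + ((1/99)*sqrt(4301))*i, a' = (4/9) - ((1/99)*sqrt(4301))*i. At the order-1 pole a set g(δ) = (δ - a)*f(δ) = [(-δ**2 + 20*δ/9 - 6/35)/(δ + 2)**3] / (δ - a').
Simple pole: residue = g(a) at a = (4/9) + ((1/99)*sqrt(4301))*i, which is (-112368861/17923351250) - ((486306513/500573595625)*sqrt(4301))*i.


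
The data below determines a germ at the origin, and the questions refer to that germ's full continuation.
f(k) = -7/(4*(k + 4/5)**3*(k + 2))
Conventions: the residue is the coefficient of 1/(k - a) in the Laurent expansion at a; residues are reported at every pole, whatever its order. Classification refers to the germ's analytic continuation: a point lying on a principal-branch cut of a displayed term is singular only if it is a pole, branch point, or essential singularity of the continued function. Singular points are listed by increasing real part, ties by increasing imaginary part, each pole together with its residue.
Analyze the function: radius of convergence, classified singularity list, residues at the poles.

Denominator factor (k + 4/5)^3: pole of order 3 at -4/5, modulus 4/5.
Denominator factor (k + 2): pole of order 1 at -2, modulus 2.
The radius of convergence is the smallest modulus among the singular points: 4/5.
At the order-1 pole -2 set g(k) = (k - (-2))*f(k) = -7/(4*(k + 4/5)**3).
Simple pole: residue = g(a) at a = -2, which is 875/864.
At the order-3 pole -4/5 set g(k) = (k - (-4/5))^3*f(k) = -7/(4*(k + 2)).
Order-3 pole: residue = g''(a)/2; g''(-4/5) = -875/432, so the residue is -875/864.
List the singular points by increasing real part (a conjugate pair: the negative imaginary part first).

Radius of convergence at 0: 4/5.
At -2: a pole of order 1; residue 875/864.
At -4/5: a pole of order 3; residue -875/864.


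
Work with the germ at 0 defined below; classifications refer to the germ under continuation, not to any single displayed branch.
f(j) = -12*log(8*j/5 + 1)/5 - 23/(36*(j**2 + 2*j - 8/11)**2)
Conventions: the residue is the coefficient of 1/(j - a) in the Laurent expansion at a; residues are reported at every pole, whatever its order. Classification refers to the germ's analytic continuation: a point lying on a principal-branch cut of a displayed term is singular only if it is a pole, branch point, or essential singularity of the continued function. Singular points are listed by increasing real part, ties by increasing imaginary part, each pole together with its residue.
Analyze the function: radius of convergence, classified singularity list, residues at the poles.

Denominator factor (j**2 + 2*j - 8/11)^2: discriminant 76/11, real irrational roots -1 + (1/11)*sqrt(209) and -1 - (1/11)*sqrt(209); poles of order 2, moduli -1 + (1/11)*sqrt(209) and 1 + (1/11)*sqrt(209).
Branch term (-12/5)*log(1 - j/(-5/8)): its argument vanishes at j = -5/8, a logarithmic branch point, modulus 5/8.
The radius of convergence is the smallest modulus among the singular points: -1 + (1/11)*sqrt(209).
The branch term is analytic at -1 - (1/11)*sqrt(209) and contributes nothing to the residue; only the rational part matters.
The factor j**2 + 2*j - 8/11 splits as (j - a)(j - a') with a = -1 - (1/11)*sqrt(209), a' = -1 + (1/11)*sqrt(209). At the order-2 pole a set g(j) = (j - a)^2*(rational part) = [-23/36] / (j - a')^2.
Order-2 pole: residue = g'(a); g'(-1 - (1/11)*sqrt(209)) = -(253/51984)*sqrt(209), so the residue is -(253/51984)*sqrt(209).
The branch term is analytic at -1 + (1/11)*sqrt(209) and contributes nothing to the residue; only the rational part matters.
The factor j**2 + 2*j - 8/11 splits as (j - a)(j - a') with a = -1 + (1/11)*sqrt(209), a' = -1 - (1/11)*sqrt(209). At the order-2 pole a set g(j) = (j - a)^2*(rational part) = [-23/36] / (j - a')^2.
Order-2 pole: residue = g'(a); g'(-1 + (1/11)*sqrt(209)) = (253/51984)*sqrt(209), so the residue is (253/51984)*sqrt(209).
List the singular points by increasing real part (a conjugate pair: the negative imaginary part first).

Radius of convergence at 0: -1 + (1/11)*sqrt(209).
At -1 - (1/11)*sqrt(209): a pole of order 2; residue -(253/51984)*sqrt(209).
At -5/8: a logarithmic branch point.
At -1 + (1/11)*sqrt(209): a pole of order 2; residue (253/51984)*sqrt(209).


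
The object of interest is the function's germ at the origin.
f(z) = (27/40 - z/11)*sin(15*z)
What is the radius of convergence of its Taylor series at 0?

The radius of convergence is infinite.

The factor sin(15*z) is entire and contributes no finite singular point.
The polynomial part has no poles.
No finite singular points: the Taylor series at 0 converges everywhere.


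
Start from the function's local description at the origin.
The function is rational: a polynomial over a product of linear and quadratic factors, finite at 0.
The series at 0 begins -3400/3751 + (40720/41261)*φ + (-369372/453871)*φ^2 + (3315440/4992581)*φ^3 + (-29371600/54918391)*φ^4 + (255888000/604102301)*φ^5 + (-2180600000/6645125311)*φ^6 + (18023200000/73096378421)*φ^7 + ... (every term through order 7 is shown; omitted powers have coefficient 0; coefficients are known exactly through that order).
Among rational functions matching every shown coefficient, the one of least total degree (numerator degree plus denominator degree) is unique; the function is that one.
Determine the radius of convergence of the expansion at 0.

No rational of total degree below 4 reproduces all 8 coefficients; solving the [2/2] Pade equations on them gives f(φ) = (7*φ**2/25 - 4*φ/5 - 34/31)/(φ + 11/10)**2, whose expansion matches every shown term.
Denominator factor (φ + 11/10)^2: pole of order 2 at -11/10, modulus 11/10.
The radius of convergence is the smallest modulus among the singular points: 11/10.

The radius of convergence is 11/10.


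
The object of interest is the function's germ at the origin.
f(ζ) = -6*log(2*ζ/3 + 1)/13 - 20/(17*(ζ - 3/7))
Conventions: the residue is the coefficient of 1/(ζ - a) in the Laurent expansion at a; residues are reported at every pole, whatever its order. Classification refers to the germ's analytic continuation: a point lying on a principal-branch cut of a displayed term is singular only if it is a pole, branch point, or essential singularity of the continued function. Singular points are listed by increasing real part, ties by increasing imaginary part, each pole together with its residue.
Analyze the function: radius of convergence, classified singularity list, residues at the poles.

Denominator factor (ζ - 3/7): pole of order 1 at 3/7, modulus 3/7.
Branch term (-6/13)*log(1 - ζ/(-3/2)): its argument vanishes at ζ = -3/2, a logarithmic branch point, modulus 3/2.
The radius of convergence is the smallest modulus among the singular points: 3/7.
The branch term is analytic at 3/7 and contributes nothing to the residue; only the rational part matters.
At the order-1 pole 3/7 set g(ζ) = (ζ - (3/7))*(rational part) = -20/17.
Simple pole: residue = g(a) at a = 3/7, which is -20/17.
List the singular points by increasing real part (a conjugate pair: the negative imaginary part first).

Radius of convergence at 0: 3/7.
At -3/2: a logarithmic branch point.
At 3/7: a pole of order 1; residue -20/17.


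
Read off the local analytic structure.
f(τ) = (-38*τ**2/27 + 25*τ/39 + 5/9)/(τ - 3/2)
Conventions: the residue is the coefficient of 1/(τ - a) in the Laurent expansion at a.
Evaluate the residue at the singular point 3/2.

The residue is -193/117.

At the order-1 pole 3/2 set g(τ) = (τ - (3/2))*f(τ) = -38*τ**2/27 + 25*τ/39 + 5/9.
Simple pole: residue = g(a) at a = 3/2, which is -193/117.


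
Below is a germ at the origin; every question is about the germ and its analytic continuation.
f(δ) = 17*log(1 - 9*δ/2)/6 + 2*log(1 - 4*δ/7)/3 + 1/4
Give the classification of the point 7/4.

The term (2/3)*log(1 - δ/(7/4)) has argument 1 - 7/4/(7/4) = 0 at 7/4: a logarithmic (infinitely-sheeted) branch point; the remaining terms are analytic or single-valued there.

The point is a logarithmic branch point.


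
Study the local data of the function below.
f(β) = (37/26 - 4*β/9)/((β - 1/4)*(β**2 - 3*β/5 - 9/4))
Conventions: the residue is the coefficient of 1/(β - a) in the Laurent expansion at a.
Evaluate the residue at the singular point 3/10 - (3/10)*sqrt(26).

The residue is 6140/21879 + (8615/284427)*sqrt(26).

The factor β**2 - 3*β/5 - 9/4 splits as (β - a)(β - a') with a = 3/10 - (3/10)*sqrt(26), a' = 3/10 + (3/10)*sqrt(26). At the order-1 pole a set g(β) = (β - a)*f(β) = [(37/26 - 4*β/9)/(β - 1/4)] / (β - a').
Simple pole: residue = g(a) at a = 3/10 - (3/10)*sqrt(26), which is 6140/21879 + (8615/284427)*sqrt(26).


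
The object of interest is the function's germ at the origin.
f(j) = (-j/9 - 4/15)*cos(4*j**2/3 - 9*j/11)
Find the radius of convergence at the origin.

The radius of convergence is infinite.

The factor cos(4*j**2/3 - 9*j/11) is entire and contributes no finite singular point.
The polynomial part has no poles.
No finite singular points: the Taylor series at 0 converges everywhere.


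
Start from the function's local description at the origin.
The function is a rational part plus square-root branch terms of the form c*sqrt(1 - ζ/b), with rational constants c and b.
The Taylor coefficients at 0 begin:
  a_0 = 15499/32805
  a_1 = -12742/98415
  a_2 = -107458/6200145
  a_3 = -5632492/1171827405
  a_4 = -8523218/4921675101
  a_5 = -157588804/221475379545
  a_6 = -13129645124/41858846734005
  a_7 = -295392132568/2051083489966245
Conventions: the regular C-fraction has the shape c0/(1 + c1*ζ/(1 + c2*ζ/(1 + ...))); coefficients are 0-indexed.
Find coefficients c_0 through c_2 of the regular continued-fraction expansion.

Taylor coefficients (read off): a_0 = 15499/32805, a_1 = -12742/98415, a_2 = -107458/6200145.
c0 = a_0 = 15499/32805. Peel one level at a time: if S = 1 + c*ζ/S' with S'(0) = 1, then c is the ζ-coefficient of S and S' = c*ζ/(S - 1).
S_1 = c0/f = 1 + (12742/46497)*ζ + (5075021386/45401391189)*ζ^2 + ...; c1 = 12742/46497.
S_2 = c1*ζ/(S_1 - 1) = 1 + (-2537510693/6220880127)*ζ + ...; c2 = -2537510693/6220880127.

The regular C-fraction coefficients are [15499/32805, 12742/46497, -2537510693/6220880127].


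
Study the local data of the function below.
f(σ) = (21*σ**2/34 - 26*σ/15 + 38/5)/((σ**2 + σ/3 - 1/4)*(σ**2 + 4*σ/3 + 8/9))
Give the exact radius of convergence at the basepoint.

The radius of convergence is -1/6 + (1/6)*sqrt(10).

Denominator factor (σ**2 + σ/3 - 1/4): discriminant 10/9, real irrational roots -1/6 + (1/6)*sqrt(10) and -1/6 - (1/6)*sqrt(10); poles of order 1, moduli -1/6 + (1/6)*sqrt(10) and 1/6 + (1/6)*sqrt(10).
Denominator factor (σ**2 + 4*σ/3 + 8/9): discriminant -16/9, complex-conjugate roots (-2/3) + (2/3)*i and (-2/3) - (2/3)*i; poles of order 1, moduli (2/3)*sqrt(2) and (2/3)*sqrt(2).
The radius of convergence is the smallest modulus among the singular points: -1/6 + (1/6)*sqrt(10).


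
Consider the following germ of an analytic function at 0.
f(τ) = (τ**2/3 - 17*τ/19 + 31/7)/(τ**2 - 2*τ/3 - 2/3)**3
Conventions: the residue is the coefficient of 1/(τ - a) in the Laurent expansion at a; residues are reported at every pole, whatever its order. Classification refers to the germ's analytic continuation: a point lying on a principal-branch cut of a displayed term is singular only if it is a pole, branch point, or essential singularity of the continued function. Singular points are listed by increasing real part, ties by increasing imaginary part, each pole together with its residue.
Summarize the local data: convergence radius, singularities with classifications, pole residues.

Radius of convergence at 0: -1/3 + (1/3)*sqrt(7).
At 1/3 - (1/3)*sqrt(7): a pole of order 3; residue -(98919/182476)*sqrt(7).
At 1/3 + (1/3)*sqrt(7): a pole of order 3; residue (98919/182476)*sqrt(7).


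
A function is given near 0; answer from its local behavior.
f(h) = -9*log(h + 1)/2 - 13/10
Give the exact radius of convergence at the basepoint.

The radius of convergence is 1.

Branch term (-9/2)*log(1 - h/(-1)): its argument vanishes at h = -1, a logarithmic branch point, modulus 1.
The radius of convergence is the smallest modulus among the singular points: 1.


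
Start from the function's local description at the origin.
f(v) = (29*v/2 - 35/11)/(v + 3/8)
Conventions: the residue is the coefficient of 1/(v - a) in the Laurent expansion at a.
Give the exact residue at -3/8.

The residue is -1517/176.

At the order-1 pole -3/8 set g(v) = (v - (-3/8))*f(v) = 29*v/2 - 35/11.
Simple pole: residue = g(a) at a = -3/8, which is -1517/176.


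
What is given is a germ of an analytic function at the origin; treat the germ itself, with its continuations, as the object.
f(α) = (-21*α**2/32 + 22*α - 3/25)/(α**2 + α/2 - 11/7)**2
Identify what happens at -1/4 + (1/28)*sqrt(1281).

The denominator factor α**2 + α/2 - 11/7 vanishes at -1/4 + (1/28)*sqrt(1281) and appears to the power 2; the numerator there equals -43093/6400 + (1429/1792)*sqrt(1281), nonzero, and no other factor vanishes.
Hence a pole whose order is the multiplicity, 2.

The point is a pole of order 2.


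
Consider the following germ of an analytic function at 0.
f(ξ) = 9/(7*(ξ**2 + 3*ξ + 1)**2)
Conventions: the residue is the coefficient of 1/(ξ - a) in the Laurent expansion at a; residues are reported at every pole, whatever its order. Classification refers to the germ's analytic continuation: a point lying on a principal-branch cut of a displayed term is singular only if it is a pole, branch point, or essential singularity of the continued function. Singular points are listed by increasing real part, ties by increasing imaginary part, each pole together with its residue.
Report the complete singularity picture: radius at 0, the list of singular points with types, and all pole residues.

Denominator factor (ξ**2 + 3*ξ + 1)^2: discriminant 5, real irrational roots -3/2 + (1/2)*sqrt(5) and -3/2 - (1/2)*sqrt(5); poles of order 2, moduli 3/2 - (1/2)*sqrt(5) and 3/2 + (1/2)*sqrt(5).
The radius of convergence is the smallest modulus among the singular points: 3/2 - (1/2)*sqrt(5).
The factor ξ**2 + 3*ξ + 1 splits as (ξ - a)(ξ - a') with a = -3/2 - (1/2)*sqrt(5), a' = -3/2 + (1/2)*sqrt(5). At the order-2 pole a set g(ξ) = (ξ - a)^2*f(ξ) = [9/7] / (ξ - a')^2.
Order-2 pole: residue = g'(a); g'(-3/2 - (1/2)*sqrt(5)) = (18/175)*sqrt(5), so the residue is (18/175)*sqrt(5).
The factor ξ**2 + 3*ξ + 1 splits as (ξ - a)(ξ - a') with a = -3/2 + (1/2)*sqrt(5), a' = -3/2 - (1/2)*sqrt(5). At the order-2 pole a set g(ξ) = (ξ - a)^2*f(ξ) = [9/7] / (ξ - a')^2.
Order-2 pole: residue = g'(a); g'(-3/2 + (1/2)*sqrt(5)) = -(18/175)*sqrt(5), so the residue is -(18/175)*sqrt(5).
List the singular points by increasing real part (a conjugate pair: the negative imaginary part first).

Radius of convergence at 0: 3/2 - (1/2)*sqrt(5).
At -3/2 - (1/2)*sqrt(5): a pole of order 2; residue (18/175)*sqrt(5).
At -3/2 + (1/2)*sqrt(5): a pole of order 2; residue -(18/175)*sqrt(5).


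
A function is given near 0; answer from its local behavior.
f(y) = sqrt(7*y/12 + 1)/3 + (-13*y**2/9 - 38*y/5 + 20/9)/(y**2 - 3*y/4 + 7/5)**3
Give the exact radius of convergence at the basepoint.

Denominator factor (y**2 - 3*y/4 + 7/5)^3: discriminant -403/80, complex-conjugate roots (3/8) + ((1/40)*sqrt(2015))*i and (3/8) - ((1/40)*sqrt(2015))*i; poles of order 3, moduli (1/5)*sqrt(35) and (1/5)*sqrt(35).
Branch term (1/3)*sqrt(1 - y/(-12/7)): its argument vanishes at y = -12/7, a square-root branch point, modulus 12/7.
The radius of convergence is the smallest modulus among the singular points: (1/5)*sqrt(35).

The radius of convergence is (1/5)*sqrt(35).


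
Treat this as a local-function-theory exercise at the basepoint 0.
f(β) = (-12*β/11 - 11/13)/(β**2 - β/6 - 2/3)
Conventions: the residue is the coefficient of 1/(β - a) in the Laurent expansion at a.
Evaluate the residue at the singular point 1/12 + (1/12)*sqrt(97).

The residue is -6/11 - (804/13871)*sqrt(97).

The factor β**2 - β/6 - 2/3 splits as (β - a)(β - a') with a = 1/12 + (1/12)*sqrt(97), a' = 1/12 - (1/12)*sqrt(97). At the order-1 pole a set g(β) = (β - a)*f(β) = [-12*β/11 - 11/13] / (β - a').
Simple pole: residue = g(a) at a = 1/12 + (1/12)*sqrt(97), which is -6/11 - (804/13871)*sqrt(97).


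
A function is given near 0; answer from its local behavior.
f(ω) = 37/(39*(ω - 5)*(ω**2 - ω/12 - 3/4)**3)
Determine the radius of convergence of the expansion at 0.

Denominator factor (ω - 5): pole of order 1 at 5, modulus 5.
Denominator factor (ω**2 - ω/12 - 3/4)^3: discriminant 433/144, real irrational roots 1/24 + (1/24)*sqrt(433) and 1/24 - (1/24)*sqrt(433); poles of order 3, moduli 1/24 + (1/24)*sqrt(433) and -1/24 + (1/24)*sqrt(433).
The radius of convergence is the smallest modulus among the singular points: -1/24 + (1/24)*sqrt(433).

The radius of convergence is -1/24 + (1/24)*sqrt(433).


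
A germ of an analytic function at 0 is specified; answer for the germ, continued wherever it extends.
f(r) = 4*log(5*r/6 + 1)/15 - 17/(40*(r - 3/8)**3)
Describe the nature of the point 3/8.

The point is a pole of order 3.

The denominator factor r - 3/8 vanishes at 3/8 and appears to the power 3; the numerator there equals -17/40, nonzero, and no other factor vanishes.
The branch terms are analytic at this point.
Hence a pole whose order is the multiplicity, 3.


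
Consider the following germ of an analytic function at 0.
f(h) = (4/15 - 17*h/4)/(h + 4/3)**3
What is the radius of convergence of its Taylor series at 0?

The radius of convergence is 4/3.

Denominator factor (h + 4/3)^3: pole of order 3 at -4/3, modulus 4/3.
The radius of convergence is the smallest modulus among the singular points: 4/3.


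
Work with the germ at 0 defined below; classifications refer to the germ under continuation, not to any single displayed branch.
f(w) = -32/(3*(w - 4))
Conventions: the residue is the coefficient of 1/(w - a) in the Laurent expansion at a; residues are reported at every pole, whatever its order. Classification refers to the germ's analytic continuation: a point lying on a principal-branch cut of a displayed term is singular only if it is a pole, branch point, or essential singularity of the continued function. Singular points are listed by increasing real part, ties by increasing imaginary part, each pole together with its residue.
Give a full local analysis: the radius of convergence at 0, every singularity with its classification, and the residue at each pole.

Radius of convergence at 0: 4.
At 4: a pole of order 1; residue -32/3.

Denominator factor (w - 4): pole of order 1 at 4, modulus 4.
The radius of convergence is the smallest modulus among the singular points: 4.
At the order-1 pole 4 set g(w) = (w - (4))*f(w) = -32/3.
Simple pole: residue = g(a) at a = 4, which is -32/3.


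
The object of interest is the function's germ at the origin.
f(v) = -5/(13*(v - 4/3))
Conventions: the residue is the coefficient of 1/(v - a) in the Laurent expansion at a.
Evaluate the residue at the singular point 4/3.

The residue is -5/13.

At the order-1 pole 4/3 set g(v) = (v - (4/3))*f(v) = -5/13.
Simple pole: residue = g(a) at a = 4/3, which is -5/13.


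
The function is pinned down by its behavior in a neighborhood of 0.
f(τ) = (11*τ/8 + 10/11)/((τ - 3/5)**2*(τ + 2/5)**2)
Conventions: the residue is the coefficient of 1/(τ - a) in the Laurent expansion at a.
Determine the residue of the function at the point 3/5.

At the order-2 pole 3/5 set g(τ) = (τ - (3/5))^2*f(τ) = (11*τ/8 + 10/11)/(τ + 2/5)**2.
Order-2 pole: residue = g'(a); g'(3/5) = -921/440, so the residue is -921/440.

The residue is -921/440.


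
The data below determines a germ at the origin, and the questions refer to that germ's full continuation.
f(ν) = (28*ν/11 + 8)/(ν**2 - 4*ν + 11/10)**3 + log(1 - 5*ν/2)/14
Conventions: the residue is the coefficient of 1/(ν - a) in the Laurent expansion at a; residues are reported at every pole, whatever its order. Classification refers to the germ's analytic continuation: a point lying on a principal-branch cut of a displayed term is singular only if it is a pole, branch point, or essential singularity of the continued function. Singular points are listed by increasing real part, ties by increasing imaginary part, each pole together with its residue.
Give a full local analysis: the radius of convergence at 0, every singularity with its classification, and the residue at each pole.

Radius of convergence at 0: 2 - (1/10)*sqrt(290).
At 2 - (1/10)*sqrt(290): a pole of order 3; residue -(2700/268279)*sqrt(290).
At 2/5: a logarithmic branch point.
At 2 + (1/10)*sqrt(290): a pole of order 3; residue (2700/268279)*sqrt(290).

Denominator factor (ν**2 - 4*ν + 11/10)^3: discriminant 58/5, real irrational roots 2 + (1/10)*sqrt(290) and 2 - (1/10)*sqrt(290); poles of order 3, moduli 2 + (1/10)*sqrt(290) and 2 - (1/10)*sqrt(290).
Branch term (1/14)*log(1 - ν/(2/5)): its argument vanishes at ν = 2/5, a logarithmic branch point, modulus 2/5.
The radius of convergence is the smallest modulus among the singular points: 2 - (1/10)*sqrt(290).
The branch term is analytic at 2 - (1/10)*sqrt(290) and contributes nothing to the residue; only the rational part matters.
The factor ν**2 - 4*ν + 11/10 splits as (ν - a)(ν - a') with a = 2 - (1/10)*sqrt(290), a' = 2 + (1/10)*sqrt(290). At the order-3 pole a set g(ν) = (ν - a)^3*(rational part) = [28*ν/11 + 8] / (ν - a')^3.
Order-3 pole: residue = g''(a)/2; g''(2 - (1/10)*sqrt(290)) = -(5400/268279)*sqrt(290), so the residue is -(2700/268279)*sqrt(290).
The branch term is analytic at 2 + (1/10)*sqrt(290) and contributes nothing to the residue; only the rational part matters.
The factor ν**2 - 4*ν + 11/10 splits as (ν - a)(ν - a') with a = 2 + (1/10)*sqrt(290), a' = 2 - (1/10)*sqrt(290). At the order-3 pole a set g(ν) = (ν - a)^3*(rational part) = [28*ν/11 + 8] / (ν - a')^3.
Order-3 pole: residue = g''(a)/2; g''(2 + (1/10)*sqrt(290)) = (5400/268279)*sqrt(290), so the residue is (2700/268279)*sqrt(290).
List the singular points by increasing real part (a conjugate pair: the negative imaginary part first).


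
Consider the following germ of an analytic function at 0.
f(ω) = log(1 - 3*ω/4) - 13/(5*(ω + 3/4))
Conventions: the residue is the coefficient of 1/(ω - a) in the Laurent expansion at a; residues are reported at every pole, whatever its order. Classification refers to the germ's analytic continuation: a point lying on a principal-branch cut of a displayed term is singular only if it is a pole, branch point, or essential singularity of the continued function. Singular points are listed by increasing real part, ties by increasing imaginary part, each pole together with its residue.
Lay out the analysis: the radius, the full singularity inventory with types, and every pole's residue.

Radius of convergence at 0: 3/4.
At -3/4: a pole of order 1; residue -13/5.
At 4/3: a logarithmic branch point.

Denominator factor (ω + 3/4): pole of order 1 at -3/4, modulus 3/4.
Branch term (1)*log(1 - ω/(4/3)): its argument vanishes at ω = 4/3, a logarithmic branch point, modulus 4/3.
The radius of convergence is the smallest modulus among the singular points: 3/4.
The branch term is analytic at -3/4 and contributes nothing to the residue; only the rational part matters.
At the order-1 pole -3/4 set g(ω) = (ω - (-3/4))*(rational part) = -13/5.
Simple pole: residue = g(a) at a = -3/4, which is -13/5.
List the singular points by increasing real part (a conjugate pair: the negative imaginary part first).


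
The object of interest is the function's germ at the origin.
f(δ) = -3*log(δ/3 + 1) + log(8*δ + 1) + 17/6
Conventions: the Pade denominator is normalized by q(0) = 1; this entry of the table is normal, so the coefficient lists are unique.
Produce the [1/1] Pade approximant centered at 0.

Taylor coefficients needed (expand at 0): a_0 = 17/6, a_1 = 7, a_2 = -191/6.
Write the denominator as Q(δ) = 1 + q1*δ. Requiring Q*f - P = O(δ^3) with deg P <= 1 kills the coefficients of δ^2..δ^2 in Q*f:
  δ^2: a_2 + q1*a_1 = 0, i.e. -191/6 + (7)*q1 = 0.
Solving this linear system: q1 = 191/42.
The numerator is Q*f truncated at degree 1: P0 = a_0 = 17/6; P1 = a_1 + q1*a_0 = 5011/252.

The Pade approximant has numerator coefficients [17/6, 5011/252]; denominator coefficients [1, 191/42].
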